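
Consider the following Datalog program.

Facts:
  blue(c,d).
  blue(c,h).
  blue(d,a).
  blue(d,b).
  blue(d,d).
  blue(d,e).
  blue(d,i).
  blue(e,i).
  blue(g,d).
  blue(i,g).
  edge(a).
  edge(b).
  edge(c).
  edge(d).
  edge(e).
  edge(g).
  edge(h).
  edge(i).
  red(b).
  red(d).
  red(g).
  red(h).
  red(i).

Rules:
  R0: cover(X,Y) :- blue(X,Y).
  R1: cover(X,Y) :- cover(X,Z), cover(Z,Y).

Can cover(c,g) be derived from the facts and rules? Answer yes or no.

yes

round 1: derive cover(c,d) via R0 from blue(c,d)
round 1: derive cover(c,h) via R0 from blue(c,h)
round 1: derive cover(d,a) via R0 from blue(d,a)
round 1: derive cover(d,b) via R0 from blue(d,b)
round 1: derive cover(d,d) via R0 from blue(d,d)
round 1: derive cover(d,e) via R0 from blue(d,e)
round 1: derive cover(d,i) via R0 from blue(d,i)
round 1: derive cover(e,i) via R0 from blue(e,i)
round 1: derive cover(g,d) via R0 from blue(g,d)
round 1: derive cover(i,g) via R0 from blue(i,g)
round 2: derive cover(c,a) via R1 from cover(c,d), cover(d,a)
round 2: derive cover(c,b) via R1 from cover(c,d), cover(d,b)
round 2: derive cover(c,e) via R1 from cover(c,d), cover(d,e)
round 2: derive cover(c,i) via R1 from cover(c,d), cover(d,i)
round 2: derive cover(d,g) via R1 from cover(d,i), cover(i,g)
round 2: derive cover(e,g) via R1 from cover(e,i), cover(i,g)
round 2: derive cover(g,a) via R1 from cover(g,d), cover(d,a)
round 2: derive cover(g,b) via R1 from cover(g,d), cover(d,b)
round 2: derive cover(g,e) via R1 from cover(g,d), cover(d,e)
round 2: derive cover(g,i) via R1 from cover(g,d), cover(d,i)
round 2: derive cover(i,d) via R1 from cover(i,g), cover(g,d)
round 3: derive cover(c,g) via R1 from cover(c,d), cover(d,g)
round 3: derive cover(e,a) via R1 from cover(e,g), cover(g,a)
round 3: derive cover(e,b) via R1 from cover(e,g), cover(g,b)
round 3: derive cover(e,d) via R1 from cover(e,g), cover(g,d)
round 3: derive cover(e,e) via R1 from cover(e,g), cover(g,e)
round 3: derive cover(g,g) via R1 from cover(g,d), cover(d,g)
round 3: derive cover(i,a) via R1 from cover(i,d), cover(d,a)
round 3: derive cover(i,b) via R1 from cover(i,d), cover(d,b)
round 3: derive cover(i,e) via R1 from cover(i,d), cover(d,e)
round 3: derive cover(i,i) via R1 from cover(i,d), cover(d,i)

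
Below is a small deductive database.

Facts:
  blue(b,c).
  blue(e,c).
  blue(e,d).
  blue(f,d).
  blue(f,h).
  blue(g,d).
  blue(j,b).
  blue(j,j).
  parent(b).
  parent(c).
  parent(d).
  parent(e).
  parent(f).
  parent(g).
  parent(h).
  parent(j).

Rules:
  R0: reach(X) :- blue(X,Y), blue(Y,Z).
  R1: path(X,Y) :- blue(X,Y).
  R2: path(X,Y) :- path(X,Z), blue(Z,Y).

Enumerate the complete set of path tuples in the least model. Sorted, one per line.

round 1: derive path(b,c) via R1 from blue(b,c)
round 1: derive path(e,c) via R1 from blue(e,c)
round 1: derive path(e,d) via R1 from blue(e,d)
round 1: derive path(f,d) via R1 from blue(f,d)
round 1: derive path(f,h) via R1 from blue(f,h)
round 1: derive path(g,d) via R1 from blue(g,d)
round 1: derive path(j,b) via R1 from blue(j,b)
round 1: derive path(j,j) via R1 from blue(j,j)
round 2: derive path(j,c) via R2 from path(j,b), blue(b,c)

path(b,c)
path(e,c)
path(e,d)
path(f,d)
path(f,h)
path(g,d)
path(j,b)
path(j,c)
path(j,j)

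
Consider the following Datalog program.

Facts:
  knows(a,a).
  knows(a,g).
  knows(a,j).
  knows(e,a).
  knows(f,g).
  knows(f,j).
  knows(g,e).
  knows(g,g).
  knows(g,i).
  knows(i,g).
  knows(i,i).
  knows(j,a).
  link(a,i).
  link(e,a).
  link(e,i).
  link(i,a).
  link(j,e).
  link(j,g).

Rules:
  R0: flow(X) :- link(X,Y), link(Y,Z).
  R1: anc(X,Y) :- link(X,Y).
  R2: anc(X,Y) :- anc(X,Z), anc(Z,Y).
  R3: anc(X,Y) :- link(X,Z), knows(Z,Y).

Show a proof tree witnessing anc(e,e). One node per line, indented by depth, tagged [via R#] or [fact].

anc(e,e)  [via R2]
  anc(e,j)  [via R3]
    link(e,a)  [fact]
    knows(a,j)  [fact]
  anc(j,e)  [via R1]
    link(j,e)  [fact]

round 1: derive anc(a,i) via R1 from link(a,i)
round 1: derive anc(e,a) via R1 from link(e,a)
round 1: derive anc(e,i) via R1 from link(e,i)
round 1: derive anc(i,a) via R1 from link(i,a)
round 1: derive anc(j,e) via R1 from link(j,e)
round 1: derive anc(j,g) via R1 from link(j,g)
round 1: derive anc(a,g) via R3 from link(a,i), knows(i,g)
round 1: derive anc(e,g) via R3 from link(e,a), knows(a,g)
round 1: derive anc(e,j) via R3 from link(e,a), knows(a,j)
round 1: derive anc(i,g) via R3 from link(i,a), knows(a,g)
round 1: derive anc(i,j) via R3 from link(i,a), knows(a,j)
round 1: derive anc(j,a) via R3 from link(j,e), knows(e,a)
round 1: derive anc(j,i) via R3 from link(j,g), knows(g,i)
round 2: derive anc(a,a) via R2 from anc(a,i), anc(i,a)
round 2: derive anc(a,j) via R2 from anc(a,i), anc(i,j)
round 2: derive anc(e,e) via R2 from anc(e,j), anc(j,e)
round 2: derive anc(i,e) via R2 from anc(i,j), anc(j,e)
round 2: derive anc(i,i) via R2 from anc(i,a), anc(a,i)
round 2: derive anc(j,j) via R2 from anc(j,e), anc(e,j)
round 3: derive anc(a,e) via R2 from anc(a,i), anc(i,e)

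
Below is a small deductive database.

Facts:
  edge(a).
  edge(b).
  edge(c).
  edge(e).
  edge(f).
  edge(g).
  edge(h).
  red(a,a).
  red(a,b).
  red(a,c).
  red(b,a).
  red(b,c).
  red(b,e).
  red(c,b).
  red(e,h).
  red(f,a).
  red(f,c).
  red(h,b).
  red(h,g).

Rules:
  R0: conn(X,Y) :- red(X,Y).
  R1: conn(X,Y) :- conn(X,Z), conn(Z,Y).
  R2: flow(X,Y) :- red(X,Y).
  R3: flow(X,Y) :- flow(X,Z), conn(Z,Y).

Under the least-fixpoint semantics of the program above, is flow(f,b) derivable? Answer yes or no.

round 1: derive conn(a,a) via R0 from red(a,a)
round 1: derive conn(a,b) via R0 from red(a,b)
round 1: derive conn(a,c) via R0 from red(a,c)
round 1: derive conn(b,a) via R0 from red(b,a)
round 1: derive conn(b,c) via R0 from red(b,c)
round 1: derive conn(b,e) via R0 from red(b,e)
round 1: derive conn(c,b) via R0 from red(c,b)
round 1: derive conn(e,h) via R0 from red(e,h)
round 1: derive conn(f,a) via R0 from red(f,a)
round 1: derive conn(f,c) via R0 from red(f,c)
round 1: derive conn(h,b) via R0 from red(h,b)
round 1: derive conn(h,g) via R0 from red(h,g)
round 1: derive flow(a,a) via R2 from red(a,a)
round 1: derive flow(a,b) via R2 from red(a,b)
round 1: derive flow(a,c) via R2 from red(a,c)
round 1: derive flow(b,a) via R2 from red(b,a)
round 1: derive flow(b,c) via R2 from red(b,c)
round 1: derive flow(b,e) via R2 from red(b,e)
round 1: derive flow(c,b) via R2 from red(c,b)
round 1: derive flow(e,h) via R2 from red(e,h)
round 1: derive flow(f,a) via R2 from red(f,a)
round 1: derive flow(f,c) via R2 from red(f,c)
round 1: derive flow(h,b) via R2 from red(h,b)
round 1: derive flow(h,g) via R2 from red(h,g)
round 2: derive conn(a,e) via R1 from conn(a,b), conn(b,e)
round 2: derive conn(b,b) via R1 from conn(b,a), conn(a,b)
round 2: derive conn(b,h) via R1 from conn(b,e), conn(e,h)
round 2: derive conn(c,a) via R1 from conn(c,b), conn(b,a)
round 2: derive conn(c,c) via R1 from conn(c,b), conn(b,c)
round 2: derive conn(c,e) via R1 from conn(c,b), conn(b,e)
round 2: derive conn(e,b) via R1 from conn(e,h), conn(h,b)
round 2: derive conn(e,g) via R1 from conn(e,h), conn(h,g)
round 2: derive conn(f,b) via R1 from conn(f,a), conn(a,b)
round 2: derive conn(h,a) via R1 from conn(h,b), conn(b,a)
round 2: derive conn(h,c) via R1 from conn(h,b), conn(b,c)
round 2: derive conn(h,e) via R1 from conn(h,b), conn(b,e)
round 2: derive flow(a,e) via R3 from flow(a,b), conn(b,e)
round 2: derive flow(b,b) via R3 from flow(b,a), conn(a,b)
round 2: derive flow(b,h) via R3 from flow(b,e), conn(e,h)
round 2: derive flow(c,a) via R3 from flow(c,b), conn(b,a)
round 2: derive flow(c,c) via R3 from flow(c,b), conn(b,c)
round 2: derive flow(c,e) via R3 from flow(c,b), conn(b,e)
round 2: derive flow(e,b) via R3 from flow(e,h), conn(h,b)
round 2: derive flow(e,g) via R3 from flow(e,h), conn(h,g)
round 2: derive flow(f,b) via R3 from flow(f,a), conn(a,b)
round 2: derive flow(h,a) via R3 from flow(h,b), conn(b,a)
round 2: derive flow(h,c) via R3 from flow(h,b), conn(b,c)
round 2: derive flow(h,e) via R3 from flow(h,b), conn(b,e)
round 3: derive conn(a,g) via R1 from conn(a,e), conn(e,g)
round 3: derive conn(a,h) via R1 from conn(a,b), conn(b,h)
round 3: derive conn(b,g) via R1 from conn(b,e), conn(e,g)
round 3: derive conn(c,g) via R1 from conn(c,e), conn(e,g)
round 3: derive conn(c,h) via R1 from conn(c,b), conn(b,h)
round 3: derive conn(e,a) via R1 from conn(e,b), conn(b,a)
round 3: derive conn(e,c) via R1 from conn(e,b), conn(b,c)
round 3: derive conn(e,e) via R1 from conn(e,b), conn(b,e)
round 3: derive conn(f,e) via R1 from conn(f,a), conn(a,e)
round 3: derive conn(f,h) via R1 from conn(f,b), conn(b,h)
round 3: derive conn(h,h) via R1 from conn(h,b), conn(b,h)
round 3: derive flow(a,g) via R3 from flow(a,e), conn(e,g)
round 3: derive flow(a,h) via R3 from flow(a,b), conn(b,h)
round 3: derive flow(b,g) via R3 from flow(b,e), conn(e,g)
round 3: derive flow(c,g) via R3 from flow(c,e), conn(e,g)
round 3: derive flow(c,h) via R3 from flow(c,b), conn(b,h)
round 3: derive flow(e,a) via R3 from flow(e,b), conn(b,a)
round 3: derive flow(e,c) via R3 from flow(e,b), conn(b,c)
round 3: derive flow(e,e) via R3 from flow(e,b), conn(b,e)
round 3: derive flow(f,e) via R3 from flow(f,a), conn(a,e)
round 3: derive flow(f,h) via R3 from flow(f,b), conn(b,h)
round 3: derive flow(h,h) via R3 from flow(h,b), conn(b,h)
round 4: derive conn(f,g) via R1 from conn(f,a), conn(a,g)
round 4: derive flow(f,g) via R3 from flow(f,a), conn(a,g)

yes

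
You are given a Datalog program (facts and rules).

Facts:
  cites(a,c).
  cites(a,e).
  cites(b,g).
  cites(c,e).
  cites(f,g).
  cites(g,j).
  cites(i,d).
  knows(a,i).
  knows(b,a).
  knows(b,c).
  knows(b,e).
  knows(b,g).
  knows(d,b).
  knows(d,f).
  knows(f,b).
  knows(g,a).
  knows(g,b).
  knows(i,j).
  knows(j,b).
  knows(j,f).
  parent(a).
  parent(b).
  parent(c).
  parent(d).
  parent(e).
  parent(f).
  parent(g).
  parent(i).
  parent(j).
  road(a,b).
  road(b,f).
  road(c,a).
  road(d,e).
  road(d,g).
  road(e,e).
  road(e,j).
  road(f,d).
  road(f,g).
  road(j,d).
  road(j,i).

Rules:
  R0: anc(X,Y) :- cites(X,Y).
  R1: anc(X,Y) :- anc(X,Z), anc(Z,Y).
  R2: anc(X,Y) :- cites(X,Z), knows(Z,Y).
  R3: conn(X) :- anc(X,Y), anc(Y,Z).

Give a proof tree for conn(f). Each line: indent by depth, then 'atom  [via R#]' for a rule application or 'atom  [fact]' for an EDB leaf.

conn(f)  [via R3]
  anc(f,a)  [via R2]
    cites(f,g)  [fact]
    knows(g,a)  [fact]
  anc(a,c)  [via R0]
    cites(a,c)  [fact]

round 1: derive anc(a,c) via R0 from cites(a,c)
round 1: derive anc(a,e) via R0 from cites(a,e)
round 1: derive anc(b,g) via R0 from cites(b,g)
round 1: derive anc(c,e) via R0 from cites(c,e)
round 1: derive anc(f,g) via R0 from cites(f,g)
round 1: derive anc(g,j) via R0 from cites(g,j)
round 1: derive anc(i,d) via R0 from cites(i,d)
round 1: derive anc(b,a) via R2 from cites(b,g), knows(g,a)
round 1: derive anc(b,b) via R2 from cites(b,g), knows(g,b)
round 1: derive anc(f,a) via R2 from cites(f,g), knows(g,a)
round 1: derive anc(f,b) via R2 from cites(f,g), knows(g,b)
round 1: derive anc(g,b) via R2 from cites(g,j), knows(j,b)
round 1: derive anc(g,f) via R2 from cites(g,j), knows(j,f)
round 1: derive anc(i,b) via R2 from cites(i,d), knows(d,b)
round 1: derive anc(i,f) via R2 from cites(i,d), knows(d,f)
round 2: derive anc(b,c) via R1 from anc(b,a), anc(a,c)
round 2: derive anc(b,e) via R1 from anc(b,a), anc(a,e)
round 2: derive anc(b,f) via R1 from anc(b,g), anc(g,f)
round 2: derive anc(b,j) via R1 from anc(b,g), anc(g,j)
round 2: derive anc(f,c) via R1 from anc(f,a), anc(a,c)
round 2: derive anc(f,e) via R1 from anc(f,a), anc(a,e)
round 2: derive anc(f,f) via R1 from anc(f,g), anc(g,f)
round 2: derive anc(f,j) via R1 from anc(f,g), anc(g,j)
round 2: derive anc(g,a) via R1 from anc(g,b), anc(b,a)
round 2: derive anc(g,g) via R1 from anc(g,b), anc(b,g)
round 2: derive anc(i,a) via R1 from anc(i,b), anc(b,a)
round 2: derive anc(i,g) via R1 from anc(i,b), anc(b,g)
round 2: derive conn(a) via R3 from anc(a,c), anc(c,e)
round 2: derive conn(b) via R3 from anc(b,a), anc(a,c)
round 2: derive conn(f) via R3 from anc(f,a), anc(a,c)
round 2: derive conn(g) via R3 from anc(g,b), anc(b,a)
round 2: derive conn(i) via R3 from anc(i,b), anc(b,a)
round 3: derive anc(g,c) via R1 from anc(g,a), anc(a,c)
round 3: derive anc(g,e) via R1 from anc(g,a), anc(a,e)
round 3: derive anc(i,c) via R1 from anc(i,a), anc(a,c)
round 3: derive anc(i,e) via R1 from anc(i,a), anc(a,e)
round 3: derive anc(i,j) via R1 from anc(i,b), anc(b,j)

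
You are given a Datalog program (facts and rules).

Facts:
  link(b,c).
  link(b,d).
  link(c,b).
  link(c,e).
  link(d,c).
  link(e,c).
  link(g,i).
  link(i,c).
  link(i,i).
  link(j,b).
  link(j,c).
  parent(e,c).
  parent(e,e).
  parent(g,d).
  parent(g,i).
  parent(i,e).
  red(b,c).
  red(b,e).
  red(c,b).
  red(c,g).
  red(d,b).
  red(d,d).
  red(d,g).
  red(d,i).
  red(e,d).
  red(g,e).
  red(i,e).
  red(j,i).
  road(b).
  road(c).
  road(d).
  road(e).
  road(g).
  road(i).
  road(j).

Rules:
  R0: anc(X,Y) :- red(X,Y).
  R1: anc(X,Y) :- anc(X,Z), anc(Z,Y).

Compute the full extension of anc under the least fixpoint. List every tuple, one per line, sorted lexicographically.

anc(b,b)
anc(b,c)
anc(b,d)
anc(b,e)
anc(b,g)
anc(b,i)
anc(c,b)
anc(c,c)
anc(c,d)
anc(c,e)
anc(c,g)
anc(c,i)
anc(d,b)
anc(d,c)
anc(d,d)
anc(d,e)
anc(d,g)
anc(d,i)
anc(e,b)
anc(e,c)
anc(e,d)
anc(e,e)
anc(e,g)
anc(e,i)
anc(g,b)
anc(g,c)
anc(g,d)
anc(g,e)
anc(g,g)
anc(g,i)
anc(i,b)
anc(i,c)
anc(i,d)
anc(i,e)
anc(i,g)
anc(i,i)
anc(j,b)
anc(j,c)
anc(j,d)
anc(j,e)
anc(j,g)
anc(j,i)

round 1: derive anc(b,c) via R0 from red(b,c)
round 1: derive anc(b,e) via R0 from red(b,e)
round 1: derive anc(c,b) via R0 from red(c,b)
round 1: derive anc(c,g) via R0 from red(c,g)
round 1: derive anc(d,b) via R0 from red(d,b)
round 1: derive anc(d,d) via R0 from red(d,d)
round 1: derive anc(d,g) via R0 from red(d,g)
round 1: derive anc(d,i) via R0 from red(d,i)
round 1: derive anc(e,d) via R0 from red(e,d)
round 1: derive anc(g,e) via R0 from red(g,e)
round 1: derive anc(i,e) via R0 from red(i,e)
round 1: derive anc(j,i) via R0 from red(j,i)
round 2: derive anc(b,b) via R1 from anc(b,c), anc(c,b)
round 2: derive anc(b,d) via R1 from anc(b,e), anc(e,d)
round 2: derive anc(b,g) via R1 from anc(b,c), anc(c,g)
round 2: derive anc(c,c) via R1 from anc(c,b), anc(b,c)
round 2: derive anc(c,e) via R1 from anc(c,b), anc(b,e)
round 2: derive anc(d,c) via R1 from anc(d,b), anc(b,c)
round 2: derive anc(d,e) via R1 from anc(d,b), anc(b,e)
round 2: derive anc(e,b) via R1 from anc(e,d), anc(d,b)
round 2: derive anc(e,g) via R1 from anc(e,d), anc(d,g)
round 2: derive anc(e,i) via R1 from anc(e,d), anc(d,i)
round 2: derive anc(g,d) via R1 from anc(g,e), anc(e,d)
round 2: derive anc(i,d) via R1 from anc(i,e), anc(e,d)
round 2: derive anc(j,e) via R1 from anc(j,i), anc(i,e)
round 3: derive anc(b,i) via R1 from anc(b,d), anc(d,i)
round 3: derive anc(c,d) via R1 from anc(c,b), anc(b,d)
round 3: derive anc(c,i) via R1 from anc(c,e), anc(e,i)
round 3: derive anc(e,c) via R1 from anc(e,b), anc(b,c)
round 3: derive anc(e,e) via R1 from anc(e,b), anc(b,e)
round 3: derive anc(g,b) via R1 from anc(g,d), anc(d,b)
round 3: derive anc(g,c) via R1 from anc(g,d), anc(d,c)
round 3: derive anc(g,g) via R1 from anc(g,d), anc(d,g)
round 3: derive anc(g,i) via R1 from anc(g,d), anc(d,i)
round 3: derive anc(i,b) via R1 from anc(i,d), anc(d,b)
round 3: derive anc(i,c) via R1 from anc(i,d), anc(d,c)
round 3: derive anc(i,g) via R1 from anc(i,d), anc(d,g)
round 3: derive anc(i,i) via R1 from anc(i,d), anc(d,i)
round 3: derive anc(j,b) via R1 from anc(j,e), anc(e,b)
round 3: derive anc(j,d) via R1 from anc(j,e), anc(e,d)
round 3: derive anc(j,g) via R1 from anc(j,e), anc(e,g)
round 4: derive anc(j,c) via R1 from anc(j,b), anc(b,c)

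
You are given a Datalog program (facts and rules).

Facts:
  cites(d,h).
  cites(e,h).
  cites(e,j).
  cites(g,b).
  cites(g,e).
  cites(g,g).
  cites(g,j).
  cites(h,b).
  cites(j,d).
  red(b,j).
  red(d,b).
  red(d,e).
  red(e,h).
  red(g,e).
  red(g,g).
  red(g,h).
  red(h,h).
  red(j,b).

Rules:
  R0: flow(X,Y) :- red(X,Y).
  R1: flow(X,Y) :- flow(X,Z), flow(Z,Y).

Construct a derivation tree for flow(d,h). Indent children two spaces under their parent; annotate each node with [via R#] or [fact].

flow(d,h)  [via R1]
  flow(d,e)  [via R0]
    red(d,e)  [fact]
  flow(e,h)  [via R0]
    red(e,h)  [fact]

round 1: derive flow(b,j) via R0 from red(b,j)
round 1: derive flow(d,b) via R0 from red(d,b)
round 1: derive flow(d,e) via R0 from red(d,e)
round 1: derive flow(e,h) via R0 from red(e,h)
round 1: derive flow(g,e) via R0 from red(g,e)
round 1: derive flow(g,g) via R0 from red(g,g)
round 1: derive flow(g,h) via R0 from red(g,h)
round 1: derive flow(h,h) via R0 from red(h,h)
round 1: derive flow(j,b) via R0 from red(j,b)
round 2: derive flow(b,b) via R1 from flow(b,j), flow(j,b)
round 2: derive flow(d,h) via R1 from flow(d,e), flow(e,h)
round 2: derive flow(d,j) via R1 from flow(d,b), flow(b,j)
round 2: derive flow(j,j) via R1 from flow(j,b), flow(b,j)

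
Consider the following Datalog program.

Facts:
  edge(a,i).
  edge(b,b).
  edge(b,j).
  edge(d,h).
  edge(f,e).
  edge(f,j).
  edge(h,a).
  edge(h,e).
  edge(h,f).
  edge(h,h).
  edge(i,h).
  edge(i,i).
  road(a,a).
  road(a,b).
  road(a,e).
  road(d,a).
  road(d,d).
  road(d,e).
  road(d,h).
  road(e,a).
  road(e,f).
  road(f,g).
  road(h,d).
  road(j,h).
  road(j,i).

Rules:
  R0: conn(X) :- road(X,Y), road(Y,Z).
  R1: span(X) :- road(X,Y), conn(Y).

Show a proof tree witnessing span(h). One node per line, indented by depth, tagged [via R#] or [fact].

span(h)  [via R1]
  road(h,d)  [fact]
  conn(d)  [via R0]
    road(d,a)  [fact]
    road(a,a)  [fact]

round 1: derive conn(a) via R0 from road(a,a), road(a,a)
round 1: derive conn(d) via R0 from road(d,a), road(a,a)
round 1: derive conn(e) via R0 from road(e,a), road(a,a)
round 1: derive conn(h) via R0 from road(h,d), road(d,a)
round 1: derive conn(j) via R0 from road(j,h), road(h,d)
round 2: derive span(a) via R1 from road(a,a), conn(a)
round 2: derive span(d) via R1 from road(d,a), conn(a)
round 2: derive span(e) via R1 from road(e,a), conn(a)
round 2: derive span(h) via R1 from road(h,d), conn(d)
round 2: derive span(j) via R1 from road(j,h), conn(h)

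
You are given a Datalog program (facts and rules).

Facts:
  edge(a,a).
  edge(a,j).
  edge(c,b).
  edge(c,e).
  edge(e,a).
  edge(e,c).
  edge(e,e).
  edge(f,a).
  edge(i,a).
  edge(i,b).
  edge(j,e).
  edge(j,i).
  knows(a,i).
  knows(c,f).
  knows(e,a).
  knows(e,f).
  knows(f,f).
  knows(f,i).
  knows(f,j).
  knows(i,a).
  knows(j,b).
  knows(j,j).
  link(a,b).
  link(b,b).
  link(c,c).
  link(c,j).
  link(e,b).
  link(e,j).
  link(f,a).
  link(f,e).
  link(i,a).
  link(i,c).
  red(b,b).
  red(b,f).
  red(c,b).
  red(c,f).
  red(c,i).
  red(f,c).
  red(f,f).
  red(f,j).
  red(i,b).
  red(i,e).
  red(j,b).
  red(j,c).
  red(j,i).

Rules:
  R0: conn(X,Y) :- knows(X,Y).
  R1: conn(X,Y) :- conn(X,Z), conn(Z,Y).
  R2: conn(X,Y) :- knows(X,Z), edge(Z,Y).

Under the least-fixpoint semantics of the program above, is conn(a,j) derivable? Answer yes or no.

yes

round 1: derive conn(a,i) via R0 from knows(a,i)
round 1: derive conn(c,f) via R0 from knows(c,f)
round 1: derive conn(e,a) via R0 from knows(e,a)
round 1: derive conn(e,f) via R0 from knows(e,f)
round 1: derive conn(f,f) via R0 from knows(f,f)
round 1: derive conn(f,i) via R0 from knows(f,i)
round 1: derive conn(f,j) via R0 from knows(f,j)
round 1: derive conn(i,a) via R0 from knows(i,a)
round 1: derive conn(j,b) via R0 from knows(j,b)
round 1: derive conn(j,j) via R0 from knows(j,j)
round 1: derive conn(a,a) via R2 from knows(a,i), edge(i,a)
round 1: derive conn(a,b) via R2 from knows(a,i), edge(i,b)
round 1: derive conn(c,a) via R2 from knows(c,f), edge(f,a)
round 1: derive conn(e,j) via R2 from knows(e,a), edge(a,j)
round 1: derive conn(f,a) via R2 from knows(f,f), edge(f,a)
round 1: derive conn(f,b) via R2 from knows(f,i), edge(i,b)
round 1: derive conn(f,e) via R2 from knows(f,j), edge(j,e)
round 1: derive conn(i,j) via R2 from knows(i,a), edge(a,j)
round 1: derive conn(j,e) via R2 from knows(j,j), edge(j,e)
round 1: derive conn(j,i) via R2 from knows(j,j), edge(j,i)
round 2: derive conn(a,j) via R1 from conn(a,i), conn(i,j)
round 2: derive conn(c,b) via R1 from conn(c,a), conn(a,b)
round 2: derive conn(c,e) via R1 from conn(c,f), conn(f,e)
round 2: derive conn(c,i) via R1 from conn(c,a), conn(a,i)
round 2: derive conn(c,j) via R1 from conn(c,f), conn(f,j)
round 2: derive conn(e,b) via R1 from conn(e,a), conn(a,b)
round 2: derive conn(e,e) via R1 from conn(e,f), conn(f,e)
round 2: derive conn(e,i) via R1 from conn(e,a), conn(a,i)
round 2: derive conn(i,b) via R1 from conn(i,a), conn(a,b)
round 2: derive conn(i,e) via R1 from conn(i,j), conn(j,e)
round 2: derive conn(i,i) via R1 from conn(i,a), conn(a,i)
round 2: derive conn(j,a) via R1 from conn(j,e), conn(e,a)
round 2: derive conn(j,f) via R1 from conn(j,e), conn(e,f)
round 3: derive conn(a,e) via R1 from conn(a,i), conn(i,e)
round 3: derive conn(a,f) via R1 from conn(a,j), conn(j,f)
round 3: derive conn(i,f) via R1 from conn(i,e), conn(e,f)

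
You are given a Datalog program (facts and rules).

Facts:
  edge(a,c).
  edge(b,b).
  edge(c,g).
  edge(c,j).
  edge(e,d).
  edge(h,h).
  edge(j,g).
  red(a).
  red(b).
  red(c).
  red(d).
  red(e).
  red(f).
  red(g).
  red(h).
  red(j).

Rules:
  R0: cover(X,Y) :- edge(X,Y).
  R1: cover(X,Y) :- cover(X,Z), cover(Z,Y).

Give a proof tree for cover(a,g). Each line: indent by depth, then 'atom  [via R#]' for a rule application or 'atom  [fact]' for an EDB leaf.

round 1: derive cover(a,c) via R0 from edge(a,c)
round 1: derive cover(b,b) via R0 from edge(b,b)
round 1: derive cover(c,g) via R0 from edge(c,g)
round 1: derive cover(c,j) via R0 from edge(c,j)
round 1: derive cover(e,d) via R0 from edge(e,d)
round 1: derive cover(h,h) via R0 from edge(h,h)
round 1: derive cover(j,g) via R0 from edge(j,g)
round 2: derive cover(a,g) via R1 from cover(a,c), cover(c,g)
round 2: derive cover(a,j) via R1 from cover(a,c), cover(c,j)

cover(a,g)  [via R1]
  cover(a,c)  [via R0]
    edge(a,c)  [fact]
  cover(c,g)  [via R0]
    edge(c,g)  [fact]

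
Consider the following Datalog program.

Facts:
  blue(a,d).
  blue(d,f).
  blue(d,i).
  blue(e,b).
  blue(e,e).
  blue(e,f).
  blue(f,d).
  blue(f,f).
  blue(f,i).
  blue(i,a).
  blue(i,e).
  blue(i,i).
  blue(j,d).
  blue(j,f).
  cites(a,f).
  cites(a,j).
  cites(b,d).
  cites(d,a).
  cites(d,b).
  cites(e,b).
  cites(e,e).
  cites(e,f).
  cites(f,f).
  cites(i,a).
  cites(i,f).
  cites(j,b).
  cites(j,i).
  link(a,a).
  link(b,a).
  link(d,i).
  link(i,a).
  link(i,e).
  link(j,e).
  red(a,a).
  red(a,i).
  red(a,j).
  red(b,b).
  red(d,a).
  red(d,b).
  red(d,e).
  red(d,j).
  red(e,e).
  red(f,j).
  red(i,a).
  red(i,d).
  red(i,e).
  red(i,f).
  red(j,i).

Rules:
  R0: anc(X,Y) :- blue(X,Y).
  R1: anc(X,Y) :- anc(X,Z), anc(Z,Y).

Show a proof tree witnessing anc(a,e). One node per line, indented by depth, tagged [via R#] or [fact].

anc(a,e)  [via R1]
  anc(a,d)  [via R0]
    blue(a,d)  [fact]
  anc(d,e)  [via R1]
    anc(d,i)  [via R0]
      blue(d,i)  [fact]
    anc(i,e)  [via R0]
      blue(i,e)  [fact]

round 1: derive anc(a,d) via R0 from blue(a,d)
round 1: derive anc(d,f) via R0 from blue(d,f)
round 1: derive anc(d,i) via R0 from blue(d,i)
round 1: derive anc(e,b) via R0 from blue(e,b)
round 1: derive anc(e,e) via R0 from blue(e,e)
round 1: derive anc(e,f) via R0 from blue(e,f)
round 1: derive anc(f,d) via R0 from blue(f,d)
round 1: derive anc(f,f) via R0 from blue(f,f)
round 1: derive anc(f,i) via R0 from blue(f,i)
round 1: derive anc(i,a) via R0 from blue(i,a)
round 1: derive anc(i,e) via R0 from blue(i,e)
round 1: derive anc(i,i) via R0 from blue(i,i)
round 1: derive anc(j,d) via R0 from blue(j,d)
round 1: derive anc(j,f) via R0 from blue(j,f)
round 2: derive anc(a,f) via R1 from anc(a,d), anc(d,f)
round 2: derive anc(a,i) via R1 from anc(a,d), anc(d,i)
round 2: derive anc(d,a) via R1 from anc(d,i), anc(i,a)
round 2: derive anc(d,d) via R1 from anc(d,f), anc(f,d)
round 2: derive anc(d,e) via R1 from anc(d,i), anc(i,e)
round 2: derive anc(e,d) via R1 from anc(e,f), anc(f,d)
round 2: derive anc(e,i) via R1 from anc(e,f), anc(f,i)
round 2: derive anc(f,a) via R1 from anc(f,i), anc(i,a)
round 2: derive anc(f,e) via R1 from anc(f,i), anc(i,e)
round 2: derive anc(i,b) via R1 from anc(i,e), anc(e,b)
round 2: derive anc(i,d) via R1 from anc(i,a), anc(a,d)
round 2: derive anc(i,f) via R1 from anc(i,e), anc(e,f)
round 2: derive anc(j,i) via R1 from anc(j,d), anc(d,i)
round 3: derive anc(a,a) via R1 from anc(a,d), anc(d,a)
round 3: derive anc(a,b) via R1 from anc(a,i), anc(i,b)
round 3: derive anc(a,e) via R1 from anc(a,d), anc(d,e)
round 3: derive anc(d,b) via R1 from anc(d,e), anc(e,b)
round 3: derive anc(e,a) via R1 from anc(e,d), anc(d,a)
round 3: derive anc(f,b) via R1 from anc(f,e), anc(e,b)
round 3: derive anc(j,a) via R1 from anc(j,d), anc(d,a)
round 3: derive anc(j,b) via R1 from anc(j,i), anc(i,b)
round 3: derive anc(j,e) via R1 from anc(j,d), anc(d,e)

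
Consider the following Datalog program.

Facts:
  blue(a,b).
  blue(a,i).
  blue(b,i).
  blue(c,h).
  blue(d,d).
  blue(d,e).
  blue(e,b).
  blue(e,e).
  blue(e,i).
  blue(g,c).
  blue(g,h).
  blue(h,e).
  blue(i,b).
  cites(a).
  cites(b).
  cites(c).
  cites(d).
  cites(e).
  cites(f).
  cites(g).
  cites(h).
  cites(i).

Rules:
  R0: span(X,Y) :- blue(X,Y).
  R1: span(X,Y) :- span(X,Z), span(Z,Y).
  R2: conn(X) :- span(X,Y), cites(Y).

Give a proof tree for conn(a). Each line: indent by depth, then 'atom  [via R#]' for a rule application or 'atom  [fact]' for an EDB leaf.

round 1: derive span(a,b) via R0 from blue(a,b)
round 1: derive span(a,i) via R0 from blue(a,i)
round 1: derive span(b,i) via R0 from blue(b,i)
round 1: derive span(c,h) via R0 from blue(c,h)
round 1: derive span(d,d) via R0 from blue(d,d)
round 1: derive span(d,e) via R0 from blue(d,e)
round 1: derive span(e,b) via R0 from blue(e,b)
round 1: derive span(e,e) via R0 from blue(e,e)
round 1: derive span(e,i) via R0 from blue(e,i)
round 1: derive span(g,c) via R0 from blue(g,c)
round 1: derive span(g,h) via R0 from blue(g,h)
round 1: derive span(h,e) via R0 from blue(h,e)
round 1: derive span(i,b) via R0 from blue(i,b)
round 2: derive span(b,b) via R1 from span(b,i), span(i,b)
round 2: derive span(c,e) via R1 from span(c,h), span(h,e)
round 2: derive span(d,b) via R1 from span(d,e), span(e,b)
round 2: derive span(d,i) via R1 from span(d,e), span(e,i)
round 2: derive span(g,e) via R1 from span(g,h), span(h,e)
round 2: derive span(h,b) via R1 from span(h,e), span(e,b)
round 2: derive span(h,i) via R1 from span(h,e), span(e,i)
round 2: derive span(i,i) via R1 from span(i,b), span(b,i)
round 2: derive conn(a) via R2 from span(a,b), cites(b)
round 2: derive conn(b) via R2 from span(b,i), cites(i)
round 2: derive conn(c) via R2 from span(c,h), cites(h)
round 2: derive conn(d) via R2 from span(d,d), cites(d)
round 2: derive conn(e) via R2 from span(e,b), cites(b)
round 2: derive conn(g) via R2 from span(g,c), cites(c)
round 2: derive conn(h) via R2 from span(h,e), cites(e)
round 2: derive conn(i) via R2 from span(i,b), cites(b)
round 3: derive span(c,b) via R1 from span(c,e), span(e,b)
round 3: derive span(c,i) via R1 from span(c,e), span(e,i)
round 3: derive span(g,b) via R1 from span(g,e), span(e,b)
round 3: derive span(g,i) via R1 from span(g,e), span(e,i)

conn(a)  [via R2]
  span(a,b)  [via R0]
    blue(a,b)  [fact]
  cites(b)  [fact]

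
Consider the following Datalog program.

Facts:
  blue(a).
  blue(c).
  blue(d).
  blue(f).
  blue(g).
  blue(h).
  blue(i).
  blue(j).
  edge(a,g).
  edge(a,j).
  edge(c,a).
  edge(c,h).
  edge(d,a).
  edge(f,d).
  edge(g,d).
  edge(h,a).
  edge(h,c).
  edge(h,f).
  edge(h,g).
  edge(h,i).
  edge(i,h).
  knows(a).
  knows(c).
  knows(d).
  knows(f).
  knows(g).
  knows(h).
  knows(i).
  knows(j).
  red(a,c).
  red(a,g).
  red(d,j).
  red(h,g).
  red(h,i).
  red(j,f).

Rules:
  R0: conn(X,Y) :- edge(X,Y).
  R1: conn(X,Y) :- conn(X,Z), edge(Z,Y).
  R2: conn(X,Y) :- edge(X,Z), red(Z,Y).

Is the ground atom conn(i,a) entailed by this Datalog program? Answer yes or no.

yes

round 1: derive conn(a,g) via R0 from edge(a,g)
round 1: derive conn(a,j) via R0 from edge(a,j)
round 1: derive conn(c,a) via R0 from edge(c,a)
round 1: derive conn(c,h) via R0 from edge(c,h)
round 1: derive conn(d,a) via R0 from edge(d,a)
round 1: derive conn(f,d) via R0 from edge(f,d)
round 1: derive conn(g,d) via R0 from edge(g,d)
round 1: derive conn(h,a) via R0 from edge(h,a)
round 1: derive conn(h,c) via R0 from edge(h,c)
round 1: derive conn(h,f) via R0 from edge(h,f)
round 1: derive conn(h,g) via R0 from edge(h,g)
round 1: derive conn(h,i) via R0 from edge(h,i)
round 1: derive conn(i,h) via R0 from edge(i,h)
round 1: derive conn(a,f) via R2 from edge(a,j), red(j,f)
round 1: derive conn(c,c) via R2 from edge(c,a), red(a,c)
round 1: derive conn(c,g) via R2 from edge(c,a), red(a,g)
round 1: derive conn(c,i) via R2 from edge(c,h), red(h,i)
round 1: derive conn(d,c) via R2 from edge(d,a), red(a,c)
round 1: derive conn(d,g) via R2 from edge(d,a), red(a,g)
round 1: derive conn(f,j) via R2 from edge(f,d), red(d,j)
round 1: derive conn(g,j) via R2 from edge(g,d), red(d,j)
round 1: derive conn(i,g) via R2 from edge(i,h), red(h,g)
round 1: derive conn(i,i) via R2 from edge(i,h), red(h,i)
round 2: derive conn(a,d) via R1 from conn(a,f), edge(f,d)
round 2: derive conn(c,d) via R1 from conn(c,g), edge(g,d)
round 2: derive conn(c,f) via R1 from conn(c,h), edge(h,f)
round 2: derive conn(c,j) via R1 from conn(c,a), edge(a,j)
round 2: derive conn(d,d) via R1 from conn(d,g), edge(g,d)
round 2: derive conn(d,h) via R1 from conn(d,c), edge(c,h)
round 2: derive conn(d,j) via R1 from conn(d,a), edge(a,j)
round 2: derive conn(f,a) via R1 from conn(f,d), edge(d,a)
round 2: derive conn(g,a) via R1 from conn(g,d), edge(d,a)
round 2: derive conn(h,d) via R1 from conn(h,f), edge(f,d)
round 2: derive conn(h,h) via R1 from conn(h,c), edge(c,h)
round 2: derive conn(h,j) via R1 from conn(h,a), edge(a,j)
round 2: derive conn(i,a) via R1 from conn(i,h), edge(h,a)
round 2: derive conn(i,c) via R1 from conn(i,h), edge(h,c)
round 2: derive conn(i,d) via R1 from conn(i,g), edge(g,d)
round 2: derive conn(i,f) via R1 from conn(i,h), edge(h,f)
round 3: derive conn(a,a) via R1 from conn(a,d), edge(d,a)
round 3: derive conn(d,f) via R1 from conn(d,h), edge(h,f)
round 3: derive conn(d,i) via R1 from conn(d,h), edge(h,i)
round 3: derive conn(f,g) via R1 from conn(f,a), edge(a,g)
round 3: derive conn(g,g) via R1 from conn(g,a), edge(a,g)
round 3: derive conn(i,j) via R1 from conn(i,a), edge(a,j)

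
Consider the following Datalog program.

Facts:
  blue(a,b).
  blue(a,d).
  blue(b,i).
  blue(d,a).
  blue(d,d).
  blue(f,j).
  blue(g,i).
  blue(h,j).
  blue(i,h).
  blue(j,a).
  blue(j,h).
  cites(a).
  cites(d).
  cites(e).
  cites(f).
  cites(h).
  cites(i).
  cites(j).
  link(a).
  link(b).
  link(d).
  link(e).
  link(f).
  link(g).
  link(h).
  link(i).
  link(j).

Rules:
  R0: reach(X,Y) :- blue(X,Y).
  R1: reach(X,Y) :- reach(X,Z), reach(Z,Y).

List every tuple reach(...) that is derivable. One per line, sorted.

round 1: derive reach(a,b) via R0 from blue(a,b)
round 1: derive reach(a,d) via R0 from blue(a,d)
round 1: derive reach(b,i) via R0 from blue(b,i)
round 1: derive reach(d,a) via R0 from blue(d,a)
round 1: derive reach(d,d) via R0 from blue(d,d)
round 1: derive reach(f,j) via R0 from blue(f,j)
round 1: derive reach(g,i) via R0 from blue(g,i)
round 1: derive reach(h,j) via R0 from blue(h,j)
round 1: derive reach(i,h) via R0 from blue(i,h)
round 1: derive reach(j,a) via R0 from blue(j,a)
round 1: derive reach(j,h) via R0 from blue(j,h)
round 2: derive reach(a,a) via R1 from reach(a,d), reach(d,a)
round 2: derive reach(a,i) via R1 from reach(a,b), reach(b,i)
round 2: derive reach(b,h) via R1 from reach(b,i), reach(i,h)
round 2: derive reach(d,b) via R1 from reach(d,a), reach(a,b)
round 2: derive reach(f,a) via R1 from reach(f,j), reach(j,a)
round 2: derive reach(f,h) via R1 from reach(f,j), reach(j,h)
round 2: derive reach(g,h) via R1 from reach(g,i), reach(i,h)
round 2: derive reach(h,a) via R1 from reach(h,j), reach(j,a)
round 2: derive reach(h,h) via R1 from reach(h,j), reach(j,h)
round 2: derive reach(i,j) via R1 from reach(i,h), reach(h,j)
round 2: derive reach(j,b) via R1 from reach(j,a), reach(a,b)
round 2: derive reach(j,d) via R1 from reach(j,a), reach(a,d)
round 2: derive reach(j,j) via R1 from reach(j,h), reach(h,j)
round 3: derive reach(a,h) via R1 from reach(a,b), reach(b,h)
round 3: derive reach(a,j) via R1 from reach(a,i), reach(i,j)
round 3: derive reach(b,a) via R1 from reach(b,h), reach(h,a)
round 3: derive reach(b,j) via R1 from reach(b,h), reach(h,j)
round 3: derive reach(d,h) via R1 from reach(d,b), reach(b,h)
round 3: derive reach(d,i) via R1 from reach(d,a), reach(a,i)
round 3: derive reach(f,b) via R1 from reach(f,a), reach(a,b)
round 3: derive reach(f,d) via R1 from reach(f,a), reach(a,d)
round 3: derive reach(f,i) via R1 from reach(f,a), reach(a,i)
round 3: derive reach(g,a) via R1 from reach(g,h), reach(h,a)
round 3: derive reach(g,j) via R1 from reach(g,h), reach(h,j)
round 3: derive reach(h,b) via R1 from reach(h,a), reach(a,b)
round 3: derive reach(h,d) via R1 from reach(h,a), reach(a,d)
round 3: derive reach(h,i) via R1 from reach(h,a), reach(a,i)
round 3: derive reach(i,a) via R1 from reach(i,h), reach(h,a)
round 3: derive reach(i,b) via R1 from reach(i,j), reach(j,b)
round 3: derive reach(i,d) via R1 from reach(i,j), reach(j,d)
round 3: derive reach(j,i) via R1 from reach(j,a), reach(a,i)
round 4: derive reach(b,b) via R1 from reach(b,a), reach(a,b)
round 4: derive reach(b,d) via R1 from reach(b,a), reach(a,d)
round 4: derive reach(d,j) via R1 from reach(d,a), reach(a,j)
round 4: derive reach(g,b) via R1 from reach(g,a), reach(a,b)
round 4: derive reach(g,d) via R1 from reach(g,a), reach(a,d)
round 4: derive reach(i,i) via R1 from reach(i,a), reach(a,i)

reach(a,a)
reach(a,b)
reach(a,d)
reach(a,h)
reach(a,i)
reach(a,j)
reach(b,a)
reach(b,b)
reach(b,d)
reach(b,h)
reach(b,i)
reach(b,j)
reach(d,a)
reach(d,b)
reach(d,d)
reach(d,h)
reach(d,i)
reach(d,j)
reach(f,a)
reach(f,b)
reach(f,d)
reach(f,h)
reach(f,i)
reach(f,j)
reach(g,a)
reach(g,b)
reach(g,d)
reach(g,h)
reach(g,i)
reach(g,j)
reach(h,a)
reach(h,b)
reach(h,d)
reach(h,h)
reach(h,i)
reach(h,j)
reach(i,a)
reach(i,b)
reach(i,d)
reach(i,h)
reach(i,i)
reach(i,j)
reach(j,a)
reach(j,b)
reach(j,d)
reach(j,h)
reach(j,i)
reach(j,j)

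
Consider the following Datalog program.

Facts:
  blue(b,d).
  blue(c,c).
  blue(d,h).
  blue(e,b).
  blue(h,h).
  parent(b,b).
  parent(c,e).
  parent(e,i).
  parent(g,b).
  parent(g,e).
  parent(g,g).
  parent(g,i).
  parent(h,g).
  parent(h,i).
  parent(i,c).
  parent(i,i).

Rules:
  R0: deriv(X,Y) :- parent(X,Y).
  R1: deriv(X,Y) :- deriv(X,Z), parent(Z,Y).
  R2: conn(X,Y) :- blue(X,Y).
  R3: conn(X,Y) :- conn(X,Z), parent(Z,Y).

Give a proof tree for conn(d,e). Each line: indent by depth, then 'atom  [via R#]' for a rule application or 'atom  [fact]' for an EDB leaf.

round 1: derive conn(b,d) via R2 from blue(b,d)
round 1: derive conn(c,c) via R2 from blue(c,c)
round 1: derive conn(d,h) via R2 from blue(d,h)
round 1: derive conn(e,b) via R2 from blue(e,b)
round 1: derive conn(h,h) via R2 from blue(h,h)
round 2: derive conn(c,e) via R3 from conn(c,c), parent(c,e)
round 2: derive conn(d,g) via R3 from conn(d,h), parent(h,g)
round 2: derive conn(d,i) via R3 from conn(d,h), parent(h,i)
round 2: derive conn(h,g) via R3 from conn(h,h), parent(h,g)
round 2: derive conn(h,i) via R3 from conn(h,h), parent(h,i)
round 3: derive conn(c,i) via R3 from conn(c,e), parent(e,i)
round 3: derive conn(d,b) via R3 from conn(d,g), parent(g,b)
round 3: derive conn(d,c) via R3 from conn(d,i), parent(i,c)
round 3: derive conn(d,e) via R3 from conn(d,g), parent(g,e)
round 3: derive conn(h,b) via R3 from conn(h,g), parent(g,b)
round 3: derive conn(h,c) via R3 from conn(h,i), parent(i,c)
round 3: derive conn(h,e) via R3 from conn(h,g), parent(g,e)

conn(d,e)  [via R3]
  conn(d,g)  [via R3]
    conn(d,h)  [via R2]
      blue(d,h)  [fact]
    parent(h,g)  [fact]
  parent(g,e)  [fact]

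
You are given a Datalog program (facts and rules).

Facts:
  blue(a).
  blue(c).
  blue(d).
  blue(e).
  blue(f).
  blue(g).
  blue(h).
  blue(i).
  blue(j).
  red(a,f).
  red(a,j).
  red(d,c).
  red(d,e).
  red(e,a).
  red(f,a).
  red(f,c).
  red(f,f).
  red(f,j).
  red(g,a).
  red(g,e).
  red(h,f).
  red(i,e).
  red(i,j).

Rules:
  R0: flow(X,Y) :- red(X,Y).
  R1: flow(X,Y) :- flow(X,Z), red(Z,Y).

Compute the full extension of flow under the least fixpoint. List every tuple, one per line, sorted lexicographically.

flow(a,a)
flow(a,c)
flow(a,f)
flow(a,j)
flow(d,a)
flow(d,c)
flow(d,e)
flow(d,f)
flow(d,j)
flow(e,a)
flow(e,c)
flow(e,f)
flow(e,j)
flow(f,a)
flow(f,c)
flow(f,f)
flow(f,j)
flow(g,a)
flow(g,c)
flow(g,e)
flow(g,f)
flow(g,j)
flow(h,a)
flow(h,c)
flow(h,f)
flow(h,j)
flow(i,a)
flow(i,c)
flow(i,e)
flow(i,f)
flow(i,j)

round 1: derive flow(a,f) via R0 from red(a,f)
round 1: derive flow(a,j) via R0 from red(a,j)
round 1: derive flow(d,c) via R0 from red(d,c)
round 1: derive flow(d,e) via R0 from red(d,e)
round 1: derive flow(e,a) via R0 from red(e,a)
round 1: derive flow(f,a) via R0 from red(f,a)
round 1: derive flow(f,c) via R0 from red(f,c)
round 1: derive flow(f,f) via R0 from red(f,f)
round 1: derive flow(f,j) via R0 from red(f,j)
round 1: derive flow(g,a) via R0 from red(g,a)
round 1: derive flow(g,e) via R0 from red(g,e)
round 1: derive flow(h,f) via R0 from red(h,f)
round 1: derive flow(i,e) via R0 from red(i,e)
round 1: derive flow(i,j) via R0 from red(i,j)
round 2: derive flow(a,a) via R1 from flow(a,f), red(f,a)
round 2: derive flow(a,c) via R1 from flow(a,f), red(f,c)
round 2: derive flow(d,a) via R1 from flow(d,e), red(e,a)
round 2: derive flow(e,f) via R1 from flow(e,a), red(a,f)
round 2: derive flow(e,j) via R1 from flow(e,a), red(a,j)
round 2: derive flow(g,f) via R1 from flow(g,a), red(a,f)
round 2: derive flow(g,j) via R1 from flow(g,a), red(a,j)
round 2: derive flow(h,a) via R1 from flow(h,f), red(f,a)
round 2: derive flow(h,c) via R1 from flow(h,f), red(f,c)
round 2: derive flow(h,j) via R1 from flow(h,f), red(f,j)
round 2: derive flow(i,a) via R1 from flow(i,e), red(e,a)
round 3: derive flow(d,f) via R1 from flow(d,a), red(a,f)
round 3: derive flow(d,j) via R1 from flow(d,a), red(a,j)
round 3: derive flow(e,c) via R1 from flow(e,f), red(f,c)
round 3: derive flow(g,c) via R1 from flow(g,f), red(f,c)
round 3: derive flow(i,f) via R1 from flow(i,a), red(a,f)
round 4: derive flow(i,c) via R1 from flow(i,f), red(f,c)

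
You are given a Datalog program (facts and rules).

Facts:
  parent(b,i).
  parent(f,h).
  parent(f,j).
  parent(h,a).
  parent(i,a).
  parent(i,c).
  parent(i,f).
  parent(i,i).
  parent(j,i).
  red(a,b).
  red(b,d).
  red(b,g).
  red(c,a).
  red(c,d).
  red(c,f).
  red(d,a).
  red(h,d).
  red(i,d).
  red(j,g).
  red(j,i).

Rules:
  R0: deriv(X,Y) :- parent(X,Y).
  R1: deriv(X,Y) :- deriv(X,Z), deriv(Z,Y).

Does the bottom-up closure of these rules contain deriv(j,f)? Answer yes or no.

round 1: derive deriv(b,i) via R0 from parent(b,i)
round 1: derive deriv(f,h) via R0 from parent(f,h)
round 1: derive deriv(f,j) via R0 from parent(f,j)
round 1: derive deriv(h,a) via R0 from parent(h,a)
round 1: derive deriv(i,a) via R0 from parent(i,a)
round 1: derive deriv(i,c) via R0 from parent(i,c)
round 1: derive deriv(i,f) via R0 from parent(i,f)
round 1: derive deriv(i,i) via R0 from parent(i,i)
round 1: derive deriv(j,i) via R0 from parent(j,i)
round 2: derive deriv(b,a) via R1 from deriv(b,i), deriv(i,a)
round 2: derive deriv(b,c) via R1 from deriv(b,i), deriv(i,c)
round 2: derive deriv(b,f) via R1 from deriv(b,i), deriv(i,f)
round 2: derive deriv(f,a) via R1 from deriv(f,h), deriv(h,a)
round 2: derive deriv(f,i) via R1 from deriv(f,j), deriv(j,i)
round 2: derive deriv(i,h) via R1 from deriv(i,f), deriv(f,h)
round 2: derive deriv(i,j) via R1 from deriv(i,f), deriv(f,j)
round 2: derive deriv(j,a) via R1 from deriv(j,i), deriv(i,a)
round 2: derive deriv(j,c) via R1 from deriv(j,i), deriv(i,c)
round 2: derive deriv(j,f) via R1 from deriv(j,i), deriv(i,f)
round 3: derive deriv(b,h) via R1 from deriv(b,f), deriv(f,h)
round 3: derive deriv(b,j) via R1 from deriv(b,f), deriv(f,j)
round 3: derive deriv(f,c) via R1 from deriv(f,i), deriv(i,c)
round 3: derive deriv(f,f) via R1 from deriv(f,i), deriv(i,f)
round 3: derive deriv(j,h) via R1 from deriv(j,f), deriv(f,h)
round 3: derive deriv(j,j) via R1 from deriv(j,f), deriv(f,j)

yes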